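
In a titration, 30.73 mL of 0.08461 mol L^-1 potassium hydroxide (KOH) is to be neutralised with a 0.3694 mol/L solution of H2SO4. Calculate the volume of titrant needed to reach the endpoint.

3.52 mL

n(KOH) = 0.08461 mol/L x 0.03073 L = 0.002600 mol.
The neutralisation is 2 KOH : 1 H2SO4, so n(H2SO4) = 0.002600 x 1/2 = 0.001300 mol.
V(H2SO4) = 0.001300 / 0.3694 = 0.003519 L = 3.52 mL.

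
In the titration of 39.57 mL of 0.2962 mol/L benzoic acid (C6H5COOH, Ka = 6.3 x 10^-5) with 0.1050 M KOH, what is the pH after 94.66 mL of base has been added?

Initial n(C6H5COOH) = 0.2962 x 0.03957 = 0.01172 mol.
n(KOH) added = 0.1050 x 0.09466 = 0.009939 mol, converting that many moles of C6H5COOH to C6H5COO-.
Remaining n(C6H5COOH) = 0.001781 mol; n(C6H5COO-) = 0.009939 mol.
By Henderson-Hasselbalch, pH = pKa + log([A^-]/[HA]) = 4.20 + log(0.009939/0.001781) = 4.20 + (+0.75) = 4.95.

4.95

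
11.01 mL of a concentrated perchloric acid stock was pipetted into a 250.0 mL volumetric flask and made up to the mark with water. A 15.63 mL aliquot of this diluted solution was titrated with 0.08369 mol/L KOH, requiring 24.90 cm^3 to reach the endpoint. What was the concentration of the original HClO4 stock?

3.03 M

n(KOH) = 0.08369 x 0.02490 = 0.002084 mol.
n(HClO4) in the aliquot = 0.002084 mol.
[diluted HClO4] = 0.002084 / 0.01563 = 0.1333 M.
Dilution factor = 250.0/11.01 = 22.71, so [stock] = 0.1333 x 22.71 = 3.03 M.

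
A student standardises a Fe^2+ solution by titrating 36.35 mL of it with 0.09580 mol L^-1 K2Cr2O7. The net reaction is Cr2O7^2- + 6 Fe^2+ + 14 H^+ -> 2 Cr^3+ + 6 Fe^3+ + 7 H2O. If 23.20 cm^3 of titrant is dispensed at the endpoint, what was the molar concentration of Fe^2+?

0.367 M

n(K2Cr2O7) = 0.09580 x 0.02320 = 0.002223 mol.
From the balanced equation, 1 mol K2Cr2O7 reacts with 6 mol Fe^2+, so n(Fe^2+) = 0.002223 x 6/1 = 0.01334 mol.
[Fe^2+] = 0.01334 / 0.03635 L = 0.367 M.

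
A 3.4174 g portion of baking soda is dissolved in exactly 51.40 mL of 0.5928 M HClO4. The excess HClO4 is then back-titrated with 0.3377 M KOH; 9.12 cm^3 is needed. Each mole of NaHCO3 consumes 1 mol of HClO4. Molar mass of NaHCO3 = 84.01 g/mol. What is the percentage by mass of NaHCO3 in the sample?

Total n(HClO4) added = 0.5928 x 0.05140 = 0.03047 mol.
n(KOH) used = 0.3377 x 0.009120 = 0.003080 mol, which equals the excess n(HClO4).
So n(HClO4) consumed by the sample = 0.03047 - 0.003080 = 0.02739 mol.
n(NaHCO3) = 0.02739 / 1 = 0.02739 mol.
mass NaHCO3 = 0.02739 x 84.01 = 2.301 g, so %NaHCO3 = 2.301/3.4174 x 100 = 67.3%.

67.3%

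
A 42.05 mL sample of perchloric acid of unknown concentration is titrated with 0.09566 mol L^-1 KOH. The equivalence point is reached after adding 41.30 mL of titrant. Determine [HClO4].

n(KOH) delivered = 0.09566 x 0.04130 = 0.003951 mol.
For a 1:1 reaction, n(HClO4) = 0.003951 mol.
[HClO4] = 0.003951 mol / 0.04205 L = 0.0940 M.

0.0940 M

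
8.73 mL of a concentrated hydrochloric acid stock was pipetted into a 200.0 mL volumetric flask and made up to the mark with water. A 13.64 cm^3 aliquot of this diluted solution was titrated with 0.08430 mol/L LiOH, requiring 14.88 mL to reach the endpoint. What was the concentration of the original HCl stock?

n(LiOH) = 0.08430 x 0.01488 = 0.001254 mol.
n(HCl) in the aliquot = 0.001254 mol.
[diluted HCl] = 0.001254 / 0.01364 = 0.09196 M.
Dilution factor = 200.0/8.730 = 22.91, so [stock] = 0.09196 x 22.91 = 2.11 M.

2.11 M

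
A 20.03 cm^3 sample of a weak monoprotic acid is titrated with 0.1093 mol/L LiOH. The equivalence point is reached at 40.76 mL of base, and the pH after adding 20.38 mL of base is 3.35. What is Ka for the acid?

4.5 x 10^-4

20.38 mL is half of the equivalence volume, so this is the half-equivalence point where [HA] = [A^-].
At half-equivalence pH = pKa, so pKa = 3.35.
Ka = 10^(-3.35) = 4.5 x 10^-4.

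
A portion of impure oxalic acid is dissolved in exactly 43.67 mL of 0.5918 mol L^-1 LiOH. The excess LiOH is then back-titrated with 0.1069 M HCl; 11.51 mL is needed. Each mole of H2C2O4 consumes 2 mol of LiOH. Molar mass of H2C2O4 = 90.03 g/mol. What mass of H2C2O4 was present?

1.11 g

Total n(LiOH) added = 0.5918 x 0.04367 = 0.02584 mol.
n(HCl) used = 0.1069 x 0.01151 = 0.001230 mol, which equals the excess n(LiOH).
So n(LiOH) consumed by the sample = 0.02584 - 0.001230 = 0.02461 mol.
n(H2C2O4) = 0.02461 / 2 = 0.01231 mol.
mass = 0.01231 mol x 90.03 g/mol = 1.11 g.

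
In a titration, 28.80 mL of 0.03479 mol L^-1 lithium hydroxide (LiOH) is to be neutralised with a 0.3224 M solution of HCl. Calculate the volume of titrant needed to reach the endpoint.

n(LiOH) = 0.03479 mol/L x 0.02880 L = 0.001002 mol.
At equivalence n(HCl) = n(LiOH) = 0.001002 mol.
V(HCl) = 0.001002 / 0.3224 = 0.003108 L = 3.11 mL.

3.11 mL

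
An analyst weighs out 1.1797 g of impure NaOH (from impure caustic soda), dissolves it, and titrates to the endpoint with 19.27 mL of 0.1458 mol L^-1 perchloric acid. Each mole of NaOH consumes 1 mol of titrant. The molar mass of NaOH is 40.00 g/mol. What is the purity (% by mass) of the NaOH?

9.53%

n(HClO4) = 0.1458 x 0.01927 = 0.002810 mol.
n(NaOH) = 0.002810 / 1 = 0.002810 mol.
mass of NaOH = 0.002810 x 40.00 = 0.1124 g.
% purity = 0.1124 / 1.1797 x 100 = 9.53%.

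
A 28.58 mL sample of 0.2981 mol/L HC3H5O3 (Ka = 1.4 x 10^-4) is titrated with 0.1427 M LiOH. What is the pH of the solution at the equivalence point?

8.42

n(HC3H5O3) = 0.2981 x 0.02858 = 0.008520 mol; V(LiOH) at equivalence = 0.008520/0.1427 = 0.05970 L.
At equivalence all the acid is converted to C3H5O3-; total volume = 0.02858 + 0.05970 = 0.08828 L, so [C3H5O3-] = 0.008520/0.08828 = 0.09650 M.
Kb = Kw/Ka = 1.0e-14 / 1.4 x 10^-4 = 7.14e-11.
[OH^-] = sqrt(Kb x [C3H5O3-]) = sqrt(7.14e-11 x 0.09650) = 2.63e-6 M.
pOH = 5.58, so pH = 14.00 - 5.58 = 8.42.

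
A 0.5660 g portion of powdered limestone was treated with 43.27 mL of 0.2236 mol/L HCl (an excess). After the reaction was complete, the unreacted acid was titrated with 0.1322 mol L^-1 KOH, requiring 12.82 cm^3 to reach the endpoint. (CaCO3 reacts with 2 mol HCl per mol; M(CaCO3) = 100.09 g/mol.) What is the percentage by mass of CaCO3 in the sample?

Total n(HCl) added = 0.2236 x 0.04327 = 0.009675 mol.
n(KOH) used = 0.1322 x 0.01282 = 0.001695 mol, which equals the excess n(HCl).
So n(HCl) consumed by the sample = 0.009675 - 0.001695 = 0.007980 mol.
n(CaCO3) = 0.007980 / 2 = 0.003990 mol.
mass CaCO3 = 0.003990 x 100.09 = 0.3994 g, so %CaCO3 = 0.3994/0.5660 x 100 = 70.6%.

70.6%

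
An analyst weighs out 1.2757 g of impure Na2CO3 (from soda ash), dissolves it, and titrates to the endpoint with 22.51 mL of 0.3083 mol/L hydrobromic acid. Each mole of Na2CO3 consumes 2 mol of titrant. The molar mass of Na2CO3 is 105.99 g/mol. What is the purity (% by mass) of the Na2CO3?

n(HBr) = 0.3083 x 0.02251 = 0.006940 mol.
n(Na2CO3) = 0.006940 / 2 = 0.003470 mol.
mass of Na2CO3 = 0.003470 x 105.99 = 0.3678 g.
% purity = 0.3678 / 1.2757 x 100 = 28.8%.

28.8%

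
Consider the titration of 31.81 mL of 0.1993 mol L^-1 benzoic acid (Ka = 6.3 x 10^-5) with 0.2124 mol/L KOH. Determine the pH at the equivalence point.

8.61

n(C6H5COOH) = 0.1993 x 0.03181 = 0.006340 mol; V(KOH) at equivalence = 0.006340/0.2124 = 0.02985 L.
At equivalence all the acid is converted to C6H5COO-; total volume = 0.03181 + 0.02985 = 0.06166 L, so [C6H5COO-] = 0.006340/0.06166 = 0.1028 M.
Kb = Kw/Ka = 1.0e-14 / 6.3 x 10^-5 = 1.59e-10.
[OH^-] = sqrt(Kb x [C6H5COO-]) = sqrt(1.59e-10 x 0.1028) = 4.04e-6 M.
pOH = 5.39, so pH = 14.00 - 5.39 = 8.61.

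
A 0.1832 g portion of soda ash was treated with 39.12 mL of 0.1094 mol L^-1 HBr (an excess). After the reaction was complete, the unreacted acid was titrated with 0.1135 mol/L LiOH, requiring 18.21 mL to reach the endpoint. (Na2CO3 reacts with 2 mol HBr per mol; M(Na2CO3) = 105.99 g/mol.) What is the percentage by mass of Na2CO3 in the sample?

64.0%

Total n(HBr) added = 0.1094 x 0.03912 = 0.004280 mol.
n(LiOH) used = 0.1135 x 0.01821 = 0.002067 mol, which equals the excess n(HBr).
So n(HBr) consumed by the sample = 0.004280 - 0.002067 = 0.002213 mol.
n(Na2CO3) = 0.002213 / 2 = 0.001106 mol.
mass Na2CO3 = 0.001106 x 105.99 = 0.1173 g, so %Na2CO3 = 0.1173/0.1832 x 100 = 64.0%.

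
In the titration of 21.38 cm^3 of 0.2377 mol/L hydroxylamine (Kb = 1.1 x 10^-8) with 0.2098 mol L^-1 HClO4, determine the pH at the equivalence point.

n(NH2OH) = 0.2377 x 0.02138 = 0.005082 mol; V(HClO4) at equivalence = 0.005082/0.2098 = 0.02422 L.
At equivalence the base is fully converted to NH3OH+; total volume = 0.04560 L, so [NH3OH+] = 0.005082/0.04560 = 0.1114 M.
Ka(NH3OH+) = Kw/Kb = 1.0e-14 / 1.1 x 10^-8 = 9.09e-7.
[H^+] = sqrt(Ka x [NH3OH+]) = sqrt(9.09e-7 x 0.1114) = 0.000318 M.
pH = -log(0.000318) = 3.50.

3.50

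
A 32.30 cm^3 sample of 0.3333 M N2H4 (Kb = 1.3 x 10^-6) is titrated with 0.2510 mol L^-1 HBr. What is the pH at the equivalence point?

4.48

n(N2H4) = 0.3333 x 0.03230 = 0.01077 mol; V(HBr) at equivalence = 0.01077/0.2510 = 0.04289 L.
At equivalence the base is fully converted to N2H5+; total volume = 0.07519 L, so [N2H5+] = 0.01077/0.07519 = 0.1432 M.
Ka(N2H5+) = Kw/Kb = 1.0e-14 / 1.3 x 10^-6 = 7.69e-9.
[H^+] = sqrt(Ka x [N2H5+]) = sqrt(7.69e-9 x 0.1432) = 3.32e-5 M.
pH = -log(3.32e-5) = 4.48.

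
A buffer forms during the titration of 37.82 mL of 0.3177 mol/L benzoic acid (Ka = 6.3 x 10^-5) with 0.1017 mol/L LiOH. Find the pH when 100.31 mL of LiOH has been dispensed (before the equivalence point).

Initial n(C6H5COOH) = 0.3177 x 0.03782 = 0.01202 mol.
n(LiOH) added = 0.1017 x 0.1003 = 0.01020 mol, converting that many moles of C6H5COOH to C6H5COO-.
Remaining n(C6H5COOH) = 0.001814 mol; n(C6H5COO-) = 0.01020 mol.
By Henderson-Hasselbalch, pH = pKa + log([A^-]/[HA]) = 4.20 + log(0.01020/0.001814) = 4.20 + (+0.75) = 4.95.

4.95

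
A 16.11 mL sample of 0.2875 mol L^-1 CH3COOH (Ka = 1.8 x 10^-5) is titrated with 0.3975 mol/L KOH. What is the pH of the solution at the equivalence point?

n(CH3COOH) = 0.2875 x 0.01611 = 0.004632 mol; V(KOH) at equivalence = 0.004632/0.3975 = 0.01165 L.
At equivalence all the acid is converted to CH3COO-; total volume = 0.01611 + 0.01165 = 0.02776 L, so [CH3COO-] = 0.004632/0.02776 = 0.1668 M.
Kb = Kw/Ka = 1.0e-14 / 1.8 x 10^-5 = 5.56e-10.
[OH^-] = sqrt(Kb x [CH3COO-]) = sqrt(5.56e-10 x 0.1668) = 9.63e-6 M.
pOH = 5.02, so pH = 14.00 - 5.02 = 8.98.

8.98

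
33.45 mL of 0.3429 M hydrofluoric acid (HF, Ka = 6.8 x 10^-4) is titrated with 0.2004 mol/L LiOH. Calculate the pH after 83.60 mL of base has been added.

12.65

n(acid) = 0.3429 x 0.03345 = 0.01147 mol; n(LiOH) added = 0.2004 x 0.08360 = 0.01675 mol.
Base is in excess by 0.01675 - 0.01147 = 0.005283 mol in a total volume of 0.1171 L.
[OH^-] = 0.005283/0.1171 = 0.04514 M, so pOH = 1.35 and pH = 14.00 - 1.35 = 12.65.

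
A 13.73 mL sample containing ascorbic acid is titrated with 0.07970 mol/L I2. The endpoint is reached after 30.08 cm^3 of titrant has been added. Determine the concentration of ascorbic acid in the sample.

0.175 M

n(I2) = 0.07970 x 0.03008 = 0.002397 mol.
From the balanced equation, 1 mol I2 reacts with 1 mol ascorbic acid, so n(ascorbic acid) = 0.002397 x 1/1 = 0.002397 mol.
[ascorbic acid] = 0.002397 / 0.01373 L = 0.175 M.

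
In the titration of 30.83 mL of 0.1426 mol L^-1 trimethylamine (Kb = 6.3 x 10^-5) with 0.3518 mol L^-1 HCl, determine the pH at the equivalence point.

n((CH3)3N) = 0.1426 x 0.03083 = 0.004396 mol; V(HCl) at equivalence = 0.004396/0.3518 = 0.01250 L.
At equivalence the base is fully converted to (CH3)3NH+; total volume = 0.04333 L, so [(CH3)3NH+] = 0.004396/0.04333 = 0.1015 M.
Ka((CH3)3NH+) = Kw/Kb = 1.0e-14 / 6.3 x 10^-5 = 1.59e-10.
[H^+] = sqrt(Ka x [(CH3)3NH+]) = sqrt(1.59e-10 x 0.1015) = 4.01e-6 M.
pH = -log(4.01e-6) = 5.40.

5.40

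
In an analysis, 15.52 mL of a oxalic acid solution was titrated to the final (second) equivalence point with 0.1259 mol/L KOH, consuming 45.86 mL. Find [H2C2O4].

n(KOH) = 0.1259 x 0.04586 = 0.005774 mol.
At the final (second) equivalence point, 2 mol OH^- react per mol H2C2O4, so n(H2C2O4) = 0.005774 / 2 = 0.002887 mol.
[H2C2O4] = 0.002887 / 0.01552 L = 0.186 M.

0.186 M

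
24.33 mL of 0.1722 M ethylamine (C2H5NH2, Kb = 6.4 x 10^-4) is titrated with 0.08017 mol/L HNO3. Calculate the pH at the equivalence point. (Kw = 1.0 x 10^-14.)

6.03

n(C2H5NH2) = 0.1722 x 0.02433 = 0.004190 mol; V(HNO3) at equivalence = 0.004190/0.08017 = 0.05226 L.
At equivalence the base is fully converted to C2H5NH3+; total volume = 0.07659 L, so [C2H5NH3+] = 0.004190/0.07659 = 0.05470 M.
Ka(C2H5NH3+) = Kw/Kb = 1.0e-14 / 6.4 x 10^-4 = 1.56e-11.
[H^+] = sqrt(Ka x [C2H5NH3+]) = sqrt(1.56e-11 x 0.05470) = 9.25e-7 M.
pH = -log(9.25e-7) = 6.03.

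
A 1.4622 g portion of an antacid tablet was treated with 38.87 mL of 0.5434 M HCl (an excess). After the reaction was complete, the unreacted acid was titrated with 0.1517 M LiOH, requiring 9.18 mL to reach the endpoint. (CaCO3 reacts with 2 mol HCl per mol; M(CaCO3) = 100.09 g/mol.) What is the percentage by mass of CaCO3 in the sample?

67.5%

Total n(HCl) added = 0.5434 x 0.03887 = 0.02112 mol.
n(LiOH) used = 0.1517 x 0.009180 = 0.001393 mol, which equals the excess n(HCl).
So n(HCl) consumed by the sample = 0.02112 - 0.001393 = 0.01973 mol.
n(CaCO3) = 0.01973 / 2 = 0.009865 mol.
mass CaCO3 = 0.009865 x 100.09 = 0.9874 g, so %CaCO3 = 0.9874/1.4622 x 100 = 67.5%.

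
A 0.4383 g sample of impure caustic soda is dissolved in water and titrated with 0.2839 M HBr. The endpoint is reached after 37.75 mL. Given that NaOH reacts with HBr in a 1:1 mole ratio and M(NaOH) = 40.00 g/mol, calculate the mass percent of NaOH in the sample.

97.8%

n(HBr) = 0.2839 x 0.03775 = 0.01072 mol.
n(NaOH) = 0.01072 / 1 = 0.01072 mol.
mass of NaOH = 0.01072 x 40.00 = 0.4287 g.
% purity = 0.4287 / 0.4383 x 100 = 97.8%.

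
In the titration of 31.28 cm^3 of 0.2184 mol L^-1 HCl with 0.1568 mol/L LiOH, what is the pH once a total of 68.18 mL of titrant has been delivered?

12.59

n(acid) = 0.2184 x 0.03128 = 0.006832 mol; n(LiOH) added = 0.1568 x 0.06818 = 0.01069 mol.
Base is in excess by 0.01069 - 0.006832 = 0.003859 mol in a total volume of 0.09946 L.
[OH^-] = 0.003859/0.09946 = 0.03880 M, so pOH = 1.41 and pH = 14.00 - 1.41 = 12.59.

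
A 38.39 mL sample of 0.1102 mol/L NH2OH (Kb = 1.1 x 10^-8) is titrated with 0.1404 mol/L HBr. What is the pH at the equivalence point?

n(NH2OH) = 0.1102 x 0.03839 = 0.004231 mol; V(HBr) at equivalence = 0.004231/0.1404 = 0.03013 L.
At equivalence the base is fully converted to NH3OH+; total volume = 0.06852 L, so [NH3OH+] = 0.004231/0.06852 = 0.06174 M.
Ka(NH3OH+) = Kw/Kb = 1.0e-14 / 1.1 x 10^-8 = 9.09e-7.
[H^+] = sqrt(Ka x [NH3OH+]) = sqrt(9.09e-7 x 0.06174) = 0.000237 M.
pH = -log(0.000237) = 3.63.

3.63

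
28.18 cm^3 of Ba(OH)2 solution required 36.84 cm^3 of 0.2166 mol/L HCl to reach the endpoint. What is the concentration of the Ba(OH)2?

n(HCl) delivered = 0.2166 x 0.03684 = 0.007980 mol.
The reaction is 1 Ba(OH)2 + 2 HCl, so n(Ba(OH)2) = 0.007980 x 1/2 = 0.003990 mol.
[Ba(OH)2] = 0.003990 mol / 0.02818 L = 0.142 M.

0.142 M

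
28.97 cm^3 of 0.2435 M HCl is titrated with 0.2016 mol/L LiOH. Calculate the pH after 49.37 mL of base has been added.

n(acid) = 0.2435 x 0.02897 = 0.007054 mol; n(LiOH) added = 0.2016 x 0.04937 = 0.009953 mol.
Base is in excess by 0.009953 - 0.007054 = 0.002899 mol in a total volume of 0.07834 L.
[OH^-] = 0.002899/0.07834 = 0.03700 M, so pOH = 1.43 and pH = 14.00 - 1.43 = 12.57.

12.57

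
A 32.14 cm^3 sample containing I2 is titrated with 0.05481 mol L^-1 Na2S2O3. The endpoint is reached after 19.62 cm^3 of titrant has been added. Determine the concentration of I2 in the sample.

n(Na2S2O3) = 0.05481 x 0.01962 = 0.001075 mol.
From the balanced equation, 2 mol Na2S2O3 reacts with 1 mol I2, so n(I2) = 0.001075 x 1/2 = 0.0005377 mol.
[I2] = 0.0005377 / 0.03214 L = 0.0167 M.

0.0167 M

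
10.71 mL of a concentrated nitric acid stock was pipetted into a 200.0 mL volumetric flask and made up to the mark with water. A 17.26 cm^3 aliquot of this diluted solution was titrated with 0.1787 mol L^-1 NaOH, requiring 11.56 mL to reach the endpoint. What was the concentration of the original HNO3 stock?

2.24 M

n(NaOH) = 0.1787 x 0.01156 = 0.002066 mol.
n(HNO3) in the aliquot = 0.002066 mol.
[diluted HNO3] = 0.002066 / 0.01726 = 0.1197 M.
Dilution factor = 200.0/10.71 = 18.67, so [stock] = 0.1197 x 18.67 = 2.24 M.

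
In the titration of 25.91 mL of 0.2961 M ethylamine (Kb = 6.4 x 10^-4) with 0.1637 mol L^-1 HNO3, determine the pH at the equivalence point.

n(C2H5NH2) = 0.2961 x 0.02591 = 0.007672 mol; V(HNO3) at equivalence = 0.007672/0.1637 = 0.04687 L.
At equivalence the base is fully converted to C2H5NH3+; total volume = 0.07278 L, so [C2H5NH3+] = 0.007672/0.07278 = 0.1054 M.
Ka(C2H5NH3+) = Kw/Kb = 1.0e-14 / 6.4 x 10^-4 = 1.56e-11.
[H^+] = sqrt(Ka x [C2H5NH3+]) = sqrt(1.56e-11 x 0.1054) = 1.28e-6 M.
pH = -log(1.28e-6) = 5.89.

5.89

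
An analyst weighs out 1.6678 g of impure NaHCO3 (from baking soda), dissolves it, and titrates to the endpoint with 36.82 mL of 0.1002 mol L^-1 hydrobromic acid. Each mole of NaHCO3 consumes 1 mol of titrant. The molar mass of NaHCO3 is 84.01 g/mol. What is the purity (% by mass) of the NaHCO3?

18.6%

n(HBr) = 0.1002 x 0.03682 = 0.003689 mol.
n(NaHCO3) = 0.003689 / 1 = 0.003689 mol.
mass of NaHCO3 = 0.003689 x 84.01 = 0.3099 g.
% purity = 0.3099 / 1.6678 x 100 = 18.6%.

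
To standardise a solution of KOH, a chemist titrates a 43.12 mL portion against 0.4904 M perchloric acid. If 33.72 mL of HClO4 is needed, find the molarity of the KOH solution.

0.383 M

n(HClO4) delivered = 0.4904 x 0.03372 = 0.01654 mol.
For a 1:1 reaction, n(KOH) = 0.01654 mol.
[KOH] = 0.01654 mol / 0.04312 L = 0.383 M.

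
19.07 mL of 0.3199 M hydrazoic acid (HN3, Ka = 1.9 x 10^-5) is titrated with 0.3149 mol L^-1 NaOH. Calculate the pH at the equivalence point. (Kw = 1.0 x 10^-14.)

n(HN3) = 0.3199 x 0.01907 = 0.006100 mol; V(NaOH) at equivalence = 0.006100/0.3149 = 0.01937 L.
At equivalence all the acid is converted to N3-; total volume = 0.01907 + 0.01937 = 0.03844 L, so [N3-] = 0.006100/0.03844 = 0.1587 M.
Kb = Kw/Ka = 1.0e-14 / 1.9 x 10^-5 = 5.26e-10.
[OH^-] = sqrt(Kb x [N3-]) = sqrt(5.26e-10 x 0.1587) = 9.14e-6 M.
pOH = 5.04, so pH = 14.00 - 5.04 = 8.96.

8.96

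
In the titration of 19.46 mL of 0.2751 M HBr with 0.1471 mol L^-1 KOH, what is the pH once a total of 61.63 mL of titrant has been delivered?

12.66

n(acid) = 0.2751 x 0.01946 = 0.005353 mol; n(KOH) added = 0.1471 x 0.06163 = 0.009066 mol.
Base is in excess by 0.009066 - 0.005353 = 0.003712 mol in a total volume of 0.08109 L.
[OH^-] = 0.003712/0.08109 = 0.04578 M, so pOH = 1.34 and pH = 14.00 - 1.34 = 12.66.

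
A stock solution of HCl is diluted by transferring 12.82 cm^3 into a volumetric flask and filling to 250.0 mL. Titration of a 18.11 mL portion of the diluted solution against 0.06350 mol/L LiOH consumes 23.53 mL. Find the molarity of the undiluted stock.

n(LiOH) = 0.06350 x 0.02353 = 0.001494 mol.
n(HCl) in the aliquot = 0.001494 mol.
[diluted HCl] = 0.001494 / 0.01811 = 0.08250 M.
Dilution factor = 250.0/12.82 = 19.50, so [stock] = 0.08250 x 19.50 = 1.61 M.

1.61 M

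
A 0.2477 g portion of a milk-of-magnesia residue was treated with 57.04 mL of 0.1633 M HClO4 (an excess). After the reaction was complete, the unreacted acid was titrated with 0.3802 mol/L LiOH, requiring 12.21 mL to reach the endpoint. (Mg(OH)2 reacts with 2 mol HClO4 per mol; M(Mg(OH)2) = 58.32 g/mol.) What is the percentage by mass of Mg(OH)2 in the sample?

Total n(HClO4) added = 0.1633 x 0.05704 = 0.009315 mol.
n(LiOH) used = 0.3802 x 0.01221 = 0.004642 mol, which equals the excess n(HClO4).
So n(HClO4) consumed by the sample = 0.009315 - 0.004642 = 0.004672 mol.
n(Mg(OH)2) = 0.004672 / 2 = 0.002336 mol.
mass Mg(OH)2 = 0.002336 x 58.32 = 0.1362 g, so %Mg(OH)2 = 0.1362/0.2477 x 100 = 55.0%.

55.0%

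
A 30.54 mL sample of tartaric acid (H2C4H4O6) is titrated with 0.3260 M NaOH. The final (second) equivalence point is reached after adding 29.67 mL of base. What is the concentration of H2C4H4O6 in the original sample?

n(NaOH) = 0.3260 x 0.02967 = 0.009672 mol.
At the final (second) equivalence point, 2 mol OH^- react per mol H2C4H4O6, so n(H2C4H4O6) = 0.009672 / 2 = 0.004836 mol.
[H2C4H4O6] = 0.004836 / 0.03054 L = 0.158 M.

0.158 M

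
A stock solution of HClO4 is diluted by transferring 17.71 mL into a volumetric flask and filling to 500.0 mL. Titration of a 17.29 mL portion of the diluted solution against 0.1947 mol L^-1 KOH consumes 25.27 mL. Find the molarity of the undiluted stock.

n(KOH) = 0.1947 x 0.02527 = 0.004920 mol.
n(HClO4) in the aliquot = 0.004920 mol.
[diluted HClO4] = 0.004920 / 0.01729 = 0.2846 M.
Dilution factor = 500.0/17.71 = 28.23, so [stock] = 0.2846 x 28.23 = 8.03 M.

8.03 M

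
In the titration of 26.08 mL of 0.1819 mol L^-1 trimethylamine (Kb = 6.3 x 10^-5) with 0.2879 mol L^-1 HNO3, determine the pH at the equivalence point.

5.38

n((CH3)3N) = 0.1819 x 0.02608 = 0.004744 mol; V(HNO3) at equivalence = 0.004744/0.2879 = 0.01648 L.
At equivalence the base is fully converted to (CH3)3NH+; total volume = 0.04256 L, so [(CH3)3NH+] = 0.004744/0.04256 = 0.1115 M.
Ka((CH3)3NH+) = Kw/Kb = 1.0e-14 / 6.3 x 10^-5 = 1.59e-10.
[H^+] = sqrt(Ka x [(CH3)3NH+]) = sqrt(1.59e-10 x 0.1115) = 4.21e-6 M.
pH = -log(4.21e-6) = 5.38.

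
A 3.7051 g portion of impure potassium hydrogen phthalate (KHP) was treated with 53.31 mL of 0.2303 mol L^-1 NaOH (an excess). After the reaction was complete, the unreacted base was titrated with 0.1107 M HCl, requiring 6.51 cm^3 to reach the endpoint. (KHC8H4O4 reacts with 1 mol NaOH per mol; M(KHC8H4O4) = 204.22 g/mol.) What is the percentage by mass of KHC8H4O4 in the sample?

Total n(NaOH) added = 0.2303 x 0.05331 = 0.01228 mol.
n(HCl) used = 0.1107 x 0.006510 = 0.0007207 mol, which equals the excess n(NaOH).
So n(NaOH) consumed by the sample = 0.01228 - 0.0007207 = 0.01156 mol.
n(KHC8H4O4) = 0.01156 / 1 = 0.01156 mol.
mass KHC8H4O4 = 0.01156 x 204.22 = 2.360 g, so %KHC8H4O4 = 2.360/3.7051 x 100 = 63.7%.

63.7%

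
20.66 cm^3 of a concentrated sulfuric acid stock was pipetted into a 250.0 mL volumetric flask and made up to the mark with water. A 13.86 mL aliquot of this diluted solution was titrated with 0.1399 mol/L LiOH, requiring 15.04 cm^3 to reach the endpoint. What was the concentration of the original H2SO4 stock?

0.919 M

n(LiOH) = 0.1399 x 0.01504 = 0.002104 mol.
n(H2SO4) in the aliquot = 0.002104 x 1/2 = 0.001052 mol.
[diluted H2SO4] = 0.001052 / 0.01386 = 0.07591 M.
Dilution factor = 250.0/20.66 = 12.10, so [stock] = 0.07591 x 12.10 = 0.919 M.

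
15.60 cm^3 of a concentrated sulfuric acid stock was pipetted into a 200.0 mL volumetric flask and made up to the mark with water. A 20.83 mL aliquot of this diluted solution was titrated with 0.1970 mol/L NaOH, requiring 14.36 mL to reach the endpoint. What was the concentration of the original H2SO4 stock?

n(NaOH) = 0.1970 x 0.01436 = 0.002829 mol.
n(H2SO4) in the aliquot = 0.002829 x 1/2 = 0.001414 mol.
[diluted H2SO4] = 0.001414 / 0.02083 = 0.06790 M.
Dilution factor = 200.0/15.60 = 12.82, so [stock] = 0.06790 x 12.82 = 0.871 M.

0.871 M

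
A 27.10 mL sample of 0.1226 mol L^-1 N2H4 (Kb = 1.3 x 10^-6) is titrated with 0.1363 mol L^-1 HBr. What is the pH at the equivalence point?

4.65

n(N2H4) = 0.1226 x 0.02710 = 0.003322 mol; V(HBr) at equivalence = 0.003322/0.1363 = 0.02438 L.
At equivalence the base is fully converted to N2H5+; total volume = 0.05148 L, so [N2H5+] = 0.003322/0.05148 = 0.06454 M.
Ka(N2H5+) = Kw/Kb = 1.0e-14 / 1.3 x 10^-6 = 7.69e-9.
[H^+] = sqrt(Ka x [N2H5+]) = sqrt(7.69e-9 x 0.06454) = 2.23e-5 M.
pH = -log(2.23e-5) = 4.65.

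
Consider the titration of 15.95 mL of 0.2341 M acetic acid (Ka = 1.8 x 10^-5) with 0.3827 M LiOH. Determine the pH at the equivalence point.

8.95

n(CH3COOH) = 0.2341 x 0.01595 = 0.003734 mol; V(LiOH) at equivalence = 0.003734/0.3827 = 0.009757 L.
At equivalence all the acid is converted to CH3COO-; total volume = 0.01595 + 0.009757 = 0.02571 L, so [CH3COO-] = 0.003734/0.02571 = 0.1452 M.
Kb = Kw/Ka = 1.0e-14 / 1.8 x 10^-5 = 5.56e-10.
[OH^-] = sqrt(Kb x [CH3COO-]) = sqrt(5.56e-10 x 0.1452) = 8.98e-6 M.
pOH = 5.05, so pH = 14.00 - 5.05 = 8.95.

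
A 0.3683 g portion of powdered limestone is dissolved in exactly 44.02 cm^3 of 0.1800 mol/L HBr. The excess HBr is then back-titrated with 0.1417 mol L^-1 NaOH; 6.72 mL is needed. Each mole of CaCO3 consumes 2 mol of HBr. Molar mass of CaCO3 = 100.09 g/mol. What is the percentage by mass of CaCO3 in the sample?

Total n(HBr) added = 0.1800 x 0.04402 = 0.007924 mol.
n(NaOH) used = 0.1417 x 0.006720 = 0.0009522 mol, which equals the excess n(HBr).
So n(HBr) consumed by the sample = 0.007924 - 0.0009522 = 0.006971 mol.
n(CaCO3) = 0.006971 / 2 = 0.003486 mol.
mass CaCO3 = 0.003486 x 100.09 = 0.3489 g, so %CaCO3 = 0.3489/0.3683 x 100 = 94.7%.

94.7%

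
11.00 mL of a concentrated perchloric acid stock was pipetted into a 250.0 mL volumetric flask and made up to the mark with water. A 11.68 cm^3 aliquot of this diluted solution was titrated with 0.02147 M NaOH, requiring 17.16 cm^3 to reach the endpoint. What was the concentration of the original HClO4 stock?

n(NaOH) = 0.02147 x 0.01716 = 0.0003684 mol.
n(HClO4) in the aliquot = 0.0003684 mol.
[diluted HClO4] = 0.0003684 / 0.01168 = 0.03154 M.
Dilution factor = 250.0/11.00 = 22.73, so [stock] = 0.03154 x 22.73 = 0.717 M.

0.717 M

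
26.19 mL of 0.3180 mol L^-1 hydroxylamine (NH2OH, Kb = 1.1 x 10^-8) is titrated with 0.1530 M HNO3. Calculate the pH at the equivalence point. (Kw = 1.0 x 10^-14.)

3.51

n(NH2OH) = 0.3180 x 0.02619 = 0.008328 mol; V(HNO3) at equivalence = 0.008328/0.1530 = 0.05443 L.
At equivalence the base is fully converted to NH3OH+; total volume = 0.08062 L, so [NH3OH+] = 0.008328/0.08062 = 0.1033 M.
Ka(NH3OH+) = Kw/Kb = 1.0e-14 / 1.1 x 10^-8 = 9.09e-7.
[H^+] = sqrt(Ka x [NH3OH+]) = sqrt(9.09e-7 x 0.1033) = 0.000306 M.
pH = -log(0.000306) = 3.51.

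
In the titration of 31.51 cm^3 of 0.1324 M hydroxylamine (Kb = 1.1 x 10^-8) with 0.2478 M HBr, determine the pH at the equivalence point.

n(NH2OH) = 0.1324 x 0.03151 = 0.004172 mol; V(HBr) at equivalence = 0.004172/0.2478 = 0.01684 L.
At equivalence the base is fully converted to NH3OH+; total volume = 0.04835 L, so [NH3OH+] = 0.004172/0.04835 = 0.08629 M.
Ka(NH3OH+) = Kw/Kb = 1.0e-14 / 1.1 x 10^-8 = 9.09e-7.
[H^+] = sqrt(Ka x [NH3OH+]) = sqrt(9.09e-7 x 0.08629) = 0.000280 M.
pH = -log(0.000280) = 3.55.

3.55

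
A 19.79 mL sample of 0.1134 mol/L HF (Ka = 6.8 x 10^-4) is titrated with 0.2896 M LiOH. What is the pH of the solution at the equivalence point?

n(HF) = 0.1134 x 0.01979 = 0.002244 mol; V(LiOH) at equivalence = 0.002244/0.2896 = 0.007749 L.
At equivalence all the acid is converted to F-; total volume = 0.01979 + 0.007749 = 0.02754 L, so [F-] = 0.002244/0.02754 = 0.08149 M.
Kb = Kw/Ka = 1.0e-14 / 6.8 x 10^-4 = 1.47e-11.
[OH^-] = sqrt(Kb x [F-]) = sqrt(1.47e-11 x 0.08149) = 1.09e-6 M.
pOH = 5.96, so pH = 14.00 - 5.96 = 8.04.

8.04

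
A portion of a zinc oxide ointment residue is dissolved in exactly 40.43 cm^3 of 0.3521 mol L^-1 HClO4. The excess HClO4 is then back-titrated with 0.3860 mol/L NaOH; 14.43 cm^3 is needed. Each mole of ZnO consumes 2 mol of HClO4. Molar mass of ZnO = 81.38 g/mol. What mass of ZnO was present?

Total n(HClO4) added = 0.3521 x 0.04043 = 0.01424 mol.
n(NaOH) used = 0.3860 x 0.01443 = 0.005570 mol, which equals the excess n(HClO4).
So n(HClO4) consumed by the sample = 0.01424 - 0.005570 = 0.008665 mol.
n(ZnO) = 0.008665 / 2 = 0.004333 mol.
mass = 0.004333 mol x 81.38 g/mol = 0.353 g.

0.353 g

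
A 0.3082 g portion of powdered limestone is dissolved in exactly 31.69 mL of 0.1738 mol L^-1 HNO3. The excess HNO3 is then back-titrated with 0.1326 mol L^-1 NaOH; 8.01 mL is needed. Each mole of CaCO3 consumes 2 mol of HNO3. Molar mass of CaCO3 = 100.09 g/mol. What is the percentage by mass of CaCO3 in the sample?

72.2%

Total n(HNO3) added = 0.1738 x 0.03169 = 0.005508 mol.
n(NaOH) used = 0.1326 x 0.008010 = 0.001062 mol, which equals the excess n(HNO3).
So n(HNO3) consumed by the sample = 0.005508 - 0.001062 = 0.004446 mol.
n(CaCO3) = 0.004446 / 2 = 0.002223 mol.
mass CaCO3 = 0.002223 x 100.09 = 0.2225 g, so %CaCO3 = 0.2225/0.3082 x 100 = 72.2%.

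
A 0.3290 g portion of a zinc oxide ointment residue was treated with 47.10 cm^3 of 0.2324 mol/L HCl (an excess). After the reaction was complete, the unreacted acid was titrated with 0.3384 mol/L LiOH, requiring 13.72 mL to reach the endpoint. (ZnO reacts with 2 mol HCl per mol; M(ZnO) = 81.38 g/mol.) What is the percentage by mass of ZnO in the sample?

Total n(HCl) added = 0.2324 x 0.04710 = 0.01095 mol.
n(LiOH) used = 0.3384 x 0.01372 = 0.004643 mol, which equals the excess n(HCl).
So n(HCl) consumed by the sample = 0.01095 - 0.004643 = 0.006303 mol.
n(ZnO) = 0.006303 / 2 = 0.003152 mol.
mass ZnO = 0.003152 x 81.38 = 0.2565 g, so %ZnO = 0.2565/0.3290 x 100 = 78.0%.

78.0%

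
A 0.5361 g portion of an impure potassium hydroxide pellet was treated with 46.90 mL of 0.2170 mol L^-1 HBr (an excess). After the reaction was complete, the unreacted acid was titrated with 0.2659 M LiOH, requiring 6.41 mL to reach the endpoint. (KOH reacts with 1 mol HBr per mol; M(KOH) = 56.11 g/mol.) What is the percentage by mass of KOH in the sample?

88.7%

Total n(HBr) added = 0.2170 x 0.04690 = 0.01018 mol.
n(LiOH) used = 0.2659 x 0.006410 = 0.001704 mol, which equals the excess n(HBr).
So n(HBr) consumed by the sample = 0.01018 - 0.001704 = 0.008473 mol.
n(KOH) = 0.008473 / 1 = 0.008473 mol.
mass KOH = 0.008473 x 56.11 = 0.4754 g, so %KOH = 0.4754/0.5361 x 100 = 88.7%.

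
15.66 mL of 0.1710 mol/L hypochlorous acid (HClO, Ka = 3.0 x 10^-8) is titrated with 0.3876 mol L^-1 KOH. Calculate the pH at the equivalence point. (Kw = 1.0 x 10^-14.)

n(HClO) = 0.1710 x 0.01566 = 0.002678 mol; V(KOH) at equivalence = 0.002678/0.3876 = 0.006909 L.
At equivalence all the acid is converted to ClO-; total volume = 0.01566 + 0.006909 = 0.02257 L, so [ClO-] = 0.002678/0.02257 = 0.1187 M.
Kb = Kw/Ka = 1.0e-14 / 3.0 x 10^-8 = 3.33e-7.
[OH^-] = sqrt(Kb x [ClO-]) = sqrt(3.33e-7 x 0.1187) = 0.000199 M.
pOH = 3.70, so pH = 14.00 - 3.70 = 10.30.

10.30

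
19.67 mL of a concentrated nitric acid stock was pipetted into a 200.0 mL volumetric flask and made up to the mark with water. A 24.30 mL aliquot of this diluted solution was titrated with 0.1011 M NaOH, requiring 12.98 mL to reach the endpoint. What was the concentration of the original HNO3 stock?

n(NaOH) = 0.1011 x 0.01298 = 0.001312 mol.
n(HNO3) in the aliquot = 0.001312 mol.
[diluted HNO3] = 0.001312 / 0.02430 = 0.05400 M.
Dilution factor = 200.0/19.67 = 10.17, so [stock] = 0.05400 x 10.17 = 0.549 M.

0.549 M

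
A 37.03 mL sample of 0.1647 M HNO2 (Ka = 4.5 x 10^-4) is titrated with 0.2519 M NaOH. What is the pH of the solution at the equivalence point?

n(HNO2) = 0.1647 x 0.03703 = 0.006099 mol; V(NaOH) at equivalence = 0.006099/0.2519 = 0.02421 L.
At equivalence all the acid is converted to NO2-; total volume = 0.03703 + 0.02421 = 0.06124 L, so [NO2-] = 0.006099/0.06124 = 0.09959 M.
Kb = Kw/Ka = 1.0e-14 / 4.5 x 10^-4 = 2.22e-11.
[OH^-] = sqrt(Kb x [NO2-]) = sqrt(2.22e-11 x 0.09959) = 1.49e-6 M.
pOH = 5.83, so pH = 14.00 - 5.83 = 8.17.

8.17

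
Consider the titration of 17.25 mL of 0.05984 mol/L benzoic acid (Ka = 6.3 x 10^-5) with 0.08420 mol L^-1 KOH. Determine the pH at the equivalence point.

8.37

n(C6H5COOH) = 0.05984 x 0.01725 = 0.001032 mol; V(KOH) at equivalence = 0.001032/0.08420 = 0.01226 L.
At equivalence all the acid is converted to C6H5COO-; total volume = 0.01725 + 0.01226 = 0.02951 L, so [C6H5COO-] = 0.001032/0.02951 = 0.03498 M.
Kb = Kw/Ka = 1.0e-14 / 6.3 x 10^-5 = 1.59e-10.
[OH^-] = sqrt(Kb x [C6H5COO-]) = sqrt(1.59e-10 x 0.03498) = 2.36e-6 M.
pOH = 5.63, so pH = 14.00 - 5.63 = 8.37.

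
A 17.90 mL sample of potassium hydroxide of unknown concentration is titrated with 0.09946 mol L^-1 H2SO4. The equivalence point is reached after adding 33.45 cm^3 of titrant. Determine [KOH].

n(H2SO4) delivered = 0.09946 x 0.03345 = 0.003327 mol.
The reaction is 2 KOH + 1 H2SO4, so n(KOH) = 0.003327 x 2/1 = 0.006654 mol.
[KOH] = 0.006654 mol / 0.01790 L = 0.372 M.

0.372 M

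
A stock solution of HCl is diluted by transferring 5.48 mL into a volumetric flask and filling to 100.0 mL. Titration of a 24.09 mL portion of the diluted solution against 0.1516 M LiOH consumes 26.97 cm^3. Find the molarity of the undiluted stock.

n(LiOH) = 0.1516 x 0.02697 = 0.004089 mol.
n(HCl) in the aliquot = 0.004089 mol.
[diluted HCl] = 0.004089 / 0.02409 = 0.1697 M.
Dilution factor = 100.0/5.480 = 18.25, so [stock] = 0.1697 x 18.25 = 3.10 M.

3.10 M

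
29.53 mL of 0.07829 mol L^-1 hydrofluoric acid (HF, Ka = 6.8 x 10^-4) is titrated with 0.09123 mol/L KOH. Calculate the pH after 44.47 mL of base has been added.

n(acid) = 0.07829 x 0.02953 = 0.002312 mol; n(KOH) added = 0.09123 x 0.04447 = 0.004057 mol.
Base is in excess by 0.004057 - 0.002312 = 0.001745 mol in a total volume of 0.07400 L.
[OH^-] = 0.001745/0.07400 = 0.02358 M, so pOH = 1.63 and pH = 14.00 - 1.63 = 12.37.

12.37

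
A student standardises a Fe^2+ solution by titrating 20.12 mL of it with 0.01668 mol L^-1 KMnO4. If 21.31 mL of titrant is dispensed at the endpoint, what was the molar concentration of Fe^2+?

n(KMnO4) = 0.01668 x 0.02131 = 0.0003555 mol.
From the balanced equation, 1 mol KMnO4 reacts with 5 mol Fe^2+, so n(Fe^2+) = 0.0003555 x 5/1 = 0.001777 mol.
[Fe^2+] = 0.001777 / 0.02012 L = 0.0883 M.

0.0883 M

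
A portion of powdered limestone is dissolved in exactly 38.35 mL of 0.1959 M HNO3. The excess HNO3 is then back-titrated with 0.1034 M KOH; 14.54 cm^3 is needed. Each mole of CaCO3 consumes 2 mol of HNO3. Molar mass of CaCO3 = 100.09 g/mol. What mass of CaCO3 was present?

Total n(HNO3) added = 0.1959 x 0.03835 = 0.007513 mol.
n(KOH) used = 0.1034 x 0.01454 = 0.001503 mol, which equals the excess n(HNO3).
So n(HNO3) consumed by the sample = 0.007513 - 0.001503 = 0.006009 mol.
n(CaCO3) = 0.006009 / 2 = 0.003005 mol.
mass = 0.003005 mol x 100.09 g/mol = 0.301 g.

0.301 g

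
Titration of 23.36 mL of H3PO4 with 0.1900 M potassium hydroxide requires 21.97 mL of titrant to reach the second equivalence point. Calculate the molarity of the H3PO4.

0.0893 M

n(KOH) = 0.1900 x 0.02197 = 0.004174 mol.
At the second equivalence point, 2 mol OH^- react per mol H3PO4, so n(H3PO4) = 0.004174 / 2 = 0.002087 mol.
[H3PO4] = 0.002087 / 0.02336 L = 0.0893 M.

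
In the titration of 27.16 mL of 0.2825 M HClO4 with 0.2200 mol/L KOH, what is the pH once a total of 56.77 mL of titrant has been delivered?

n(acid) = 0.2825 x 0.02716 = 0.007673 mol; n(KOH) added = 0.2200 x 0.05677 = 0.01249 mol.
Base is in excess by 0.01249 - 0.007673 = 0.004817 mol in a total volume of 0.08393 L.
[OH^-] = 0.004817/0.08393 = 0.05739 M, so pOH = 1.24 and pH = 14.00 - 1.24 = 12.76.

12.76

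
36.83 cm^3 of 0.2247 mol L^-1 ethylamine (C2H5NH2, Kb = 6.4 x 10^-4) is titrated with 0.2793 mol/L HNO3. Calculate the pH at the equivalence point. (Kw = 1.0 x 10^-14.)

5.86

n(C2H5NH2) = 0.2247 x 0.03683 = 0.008276 mol; V(HNO3) at equivalence = 0.008276/0.2793 = 0.02963 L.
At equivalence the base is fully converted to C2H5NH3+; total volume = 0.06646 L, so [C2H5NH3+] = 0.008276/0.06646 = 0.1245 M.
Ka(C2H5NH3+) = Kw/Kb = 1.0e-14 / 6.4 x 10^-4 = 1.56e-11.
[H^+] = sqrt(Ka x [C2H5NH3+]) = sqrt(1.56e-11 x 0.1245) = 1.39e-6 M.
pH = -log(1.39e-6) = 5.86.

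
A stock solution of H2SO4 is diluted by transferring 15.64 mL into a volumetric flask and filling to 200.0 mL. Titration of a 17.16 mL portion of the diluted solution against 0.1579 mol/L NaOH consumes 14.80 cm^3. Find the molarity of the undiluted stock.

n(NaOH) = 0.1579 x 0.01480 = 0.002337 mol.
n(H2SO4) in the aliquot = 0.002337 x 1/2 = 0.001168 mol.
[diluted H2SO4] = 0.001168 / 0.01716 = 0.06809 M.
Dilution factor = 200.0/15.64 = 12.79, so [stock] = 0.06809 x 12.79 = 0.871 M.

0.871 M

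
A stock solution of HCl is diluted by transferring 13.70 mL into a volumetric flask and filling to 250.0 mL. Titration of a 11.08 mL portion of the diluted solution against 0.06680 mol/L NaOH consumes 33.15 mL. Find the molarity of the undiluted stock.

3.65 M

n(NaOH) = 0.06680 x 0.03315 = 0.002214 mol.
n(HCl) in the aliquot = 0.002214 mol.
[diluted HCl] = 0.002214 / 0.01108 = 0.1999 M.
Dilution factor = 250.0/13.70 = 18.25, so [stock] = 0.1999 x 18.25 = 3.65 M.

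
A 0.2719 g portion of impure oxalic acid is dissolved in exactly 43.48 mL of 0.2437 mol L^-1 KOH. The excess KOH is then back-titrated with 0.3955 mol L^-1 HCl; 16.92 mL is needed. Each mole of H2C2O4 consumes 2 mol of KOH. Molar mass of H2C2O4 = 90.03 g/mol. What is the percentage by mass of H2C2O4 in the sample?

64.6%

Total n(KOH) added = 0.2437 x 0.04348 = 0.01060 mol.
n(HCl) used = 0.3955 x 0.01692 = 0.006692 mol, which equals the excess n(KOH).
So n(KOH) consumed by the sample = 0.01060 - 0.006692 = 0.003904 mol.
n(H2C2O4) = 0.003904 / 2 = 0.001952 mol.
mass H2C2O4 = 0.001952 x 90.03 = 0.1757 g, so %H2C2O4 = 0.1757/0.2719 x 100 = 64.6%.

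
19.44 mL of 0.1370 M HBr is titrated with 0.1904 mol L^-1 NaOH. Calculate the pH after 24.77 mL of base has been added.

12.67

n(acid) = 0.1370 x 0.01944 = 0.002663 mol; n(NaOH) added = 0.1904 x 0.02477 = 0.004716 mol.
Base is in excess by 0.004716 - 0.002663 = 0.002053 mol in a total volume of 0.04421 L.
[OH^-] = 0.002053/0.04421 = 0.04644 M, so pOH = 1.33 and pH = 14.00 - 1.33 = 12.67.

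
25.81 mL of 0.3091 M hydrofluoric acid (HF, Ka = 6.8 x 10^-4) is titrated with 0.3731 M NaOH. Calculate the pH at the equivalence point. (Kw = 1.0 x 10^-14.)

8.20

n(HF) = 0.3091 x 0.02581 = 0.007978 mol; V(NaOH) at equivalence = 0.007978/0.3731 = 0.02138 L.
At equivalence all the acid is converted to F-; total volume = 0.02581 + 0.02138 = 0.04719 L, so [F-] = 0.007978/0.04719 = 0.1690 M.
Kb = Kw/Ka = 1.0e-14 / 6.8 x 10^-4 = 1.47e-11.
[OH^-] = sqrt(Kb x [F-]) = sqrt(1.47e-11 x 0.1690) = 1.58e-6 M.
pOH = 5.80, so pH = 14.00 - 5.80 = 8.20.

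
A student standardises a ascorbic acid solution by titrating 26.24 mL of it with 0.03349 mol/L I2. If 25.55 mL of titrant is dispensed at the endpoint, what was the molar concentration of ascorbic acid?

n(I2) = 0.03349 x 0.02555 = 0.0008557 mol.
From the balanced equation, 1 mol I2 reacts with 1 mol ascorbic acid, so n(ascorbic acid) = 0.0008557 x 1/1 = 0.0008557 mol.
[ascorbic acid] = 0.0008557 / 0.02624 L = 0.0326 M.

0.0326 M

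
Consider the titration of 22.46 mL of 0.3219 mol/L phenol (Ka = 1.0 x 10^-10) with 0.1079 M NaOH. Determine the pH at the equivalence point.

11.45

n(C6H5OH) = 0.3219 x 0.02246 = 0.007230 mol; V(NaOH) at equivalence = 0.007230/0.1079 = 0.06701 L.
At equivalence all the acid is converted to C6H5O-; total volume = 0.02246 + 0.06701 = 0.08947 L, so [C6H5O-] = 0.007230/0.08947 = 0.08081 M.
Kb = Kw/Ka = 1.0e-14 / 1.0 x 10^-10 = 0.000100.
[OH^-] = sqrt(Kb x [C6H5O-]) = sqrt(0.000100 x 0.08081) = 0.00284 M.
pOH = 2.55, so pH = 14.00 - 2.55 = 11.45.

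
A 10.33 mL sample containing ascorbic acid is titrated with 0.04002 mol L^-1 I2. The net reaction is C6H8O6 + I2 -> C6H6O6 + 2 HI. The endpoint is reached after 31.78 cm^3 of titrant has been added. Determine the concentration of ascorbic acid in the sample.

0.123 M

n(I2) = 0.04002 x 0.03178 = 0.001272 mol.
From the balanced equation, 1 mol I2 reacts with 1 mol ascorbic acid, so n(ascorbic acid) = 0.001272 x 1/1 = 0.001272 mol.
[ascorbic acid] = 0.001272 / 0.01033 L = 0.123 M.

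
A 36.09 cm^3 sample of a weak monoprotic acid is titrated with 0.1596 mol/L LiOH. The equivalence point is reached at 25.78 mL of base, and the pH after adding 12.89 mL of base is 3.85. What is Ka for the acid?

1.4 x 10^-4

12.89 mL is half of the equivalence volume, so this is the half-equivalence point where [HA] = [A^-].
At half-equivalence pH = pKa, so pKa = 3.85.
Ka = 10^(-3.85) = 1.4 x 10^-4.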